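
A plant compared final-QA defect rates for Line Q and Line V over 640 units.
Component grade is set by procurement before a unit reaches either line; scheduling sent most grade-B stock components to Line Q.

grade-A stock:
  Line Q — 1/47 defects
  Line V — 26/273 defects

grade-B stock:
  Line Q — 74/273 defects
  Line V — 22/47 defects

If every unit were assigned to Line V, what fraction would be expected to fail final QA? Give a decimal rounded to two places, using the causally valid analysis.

0.28

Component grade satisfies the back-door criterion: it is not a descendant of the line, and it blocks the spurious path from line to outcome. Adjusting for it (i.e., using the within-component grade rates) gives the causal effect.
Standardising Line V to the population component grade mix: 0.500·26/273 + 0.500·22/47 = 0.282.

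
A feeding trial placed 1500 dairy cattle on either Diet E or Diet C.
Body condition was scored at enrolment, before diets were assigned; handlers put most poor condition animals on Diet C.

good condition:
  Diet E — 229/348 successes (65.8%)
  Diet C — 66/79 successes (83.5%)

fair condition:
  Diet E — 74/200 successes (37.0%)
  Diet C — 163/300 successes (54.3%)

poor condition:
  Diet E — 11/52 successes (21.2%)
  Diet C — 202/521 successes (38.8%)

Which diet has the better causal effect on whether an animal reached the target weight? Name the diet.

Diet C

The starting body condition-specific comparison favours Diet C throughout, but the pooled figures favour Diet E. The question is whether to condition on starting body condition.
Here starting body condition is a common cause — it drives both which diet a case falls under and the outcome. The crude comparison mixes populations; the stratum-specific rates are the causally relevant ones.
Within each level — good condition: 65.8% vs 83.5%; fair condition: 37.0% vs 54.3%; poor condition: 21.2% vs 38.8% — Diet C is higher every time.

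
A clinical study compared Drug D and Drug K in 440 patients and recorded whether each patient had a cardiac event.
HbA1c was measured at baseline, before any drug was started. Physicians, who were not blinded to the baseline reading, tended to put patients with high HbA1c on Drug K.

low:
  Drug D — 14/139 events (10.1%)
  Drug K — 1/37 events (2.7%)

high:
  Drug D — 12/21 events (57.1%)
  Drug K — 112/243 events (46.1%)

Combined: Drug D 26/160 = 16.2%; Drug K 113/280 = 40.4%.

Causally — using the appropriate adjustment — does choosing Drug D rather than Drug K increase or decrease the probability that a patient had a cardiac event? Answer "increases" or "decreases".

Within every HbA1c level Drug K has the lower rate, yet pooled Drug D does — Simpson's reversal.
HbA1c is set before the drug has any effect — it is not caused by the drug — and it independently drives the outcome. That makes it a confounder, so the causal comparison is within HbA1c levels.
Within each level — low: 10.1% vs 2.7%; high: 57.1% vs 46.1% — Drug K is lower every time.

increases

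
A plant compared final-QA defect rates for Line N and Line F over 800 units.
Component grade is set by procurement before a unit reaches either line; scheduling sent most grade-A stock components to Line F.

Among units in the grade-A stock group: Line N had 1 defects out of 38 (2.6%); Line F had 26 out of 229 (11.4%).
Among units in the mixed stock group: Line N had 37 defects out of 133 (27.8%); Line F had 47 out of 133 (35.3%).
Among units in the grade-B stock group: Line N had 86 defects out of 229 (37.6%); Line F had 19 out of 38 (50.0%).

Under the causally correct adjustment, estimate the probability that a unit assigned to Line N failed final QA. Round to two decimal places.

0.23

Here component grade is a common cause — it drives both which line a case falls under and the outcome. The crude comparison mixes populations; the stratum-specific rates are the causally relevant ones.
Standardising Line N to the population component grade mix: 0.334·1/38 + 0.333·37/133 + 0.334·86/229 = 0.227.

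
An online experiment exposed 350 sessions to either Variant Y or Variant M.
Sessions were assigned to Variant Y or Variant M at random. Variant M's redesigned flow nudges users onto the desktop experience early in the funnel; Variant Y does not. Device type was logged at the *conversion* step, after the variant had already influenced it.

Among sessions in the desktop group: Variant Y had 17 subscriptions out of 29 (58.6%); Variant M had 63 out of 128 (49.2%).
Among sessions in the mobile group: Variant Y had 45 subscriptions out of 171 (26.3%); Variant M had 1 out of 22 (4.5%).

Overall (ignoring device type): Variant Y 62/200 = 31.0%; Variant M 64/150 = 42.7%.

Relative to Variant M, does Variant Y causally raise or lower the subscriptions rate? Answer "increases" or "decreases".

Device type lies on the pathway variant → device type → outcome, so adjusting for it blocks the indirect effect. For the total causal effect of variant, use the unadjusted pooled rates.
Pooled: Variant Y 31.0% vs Variant M 42.7%; Variant M is higher overall.

decreases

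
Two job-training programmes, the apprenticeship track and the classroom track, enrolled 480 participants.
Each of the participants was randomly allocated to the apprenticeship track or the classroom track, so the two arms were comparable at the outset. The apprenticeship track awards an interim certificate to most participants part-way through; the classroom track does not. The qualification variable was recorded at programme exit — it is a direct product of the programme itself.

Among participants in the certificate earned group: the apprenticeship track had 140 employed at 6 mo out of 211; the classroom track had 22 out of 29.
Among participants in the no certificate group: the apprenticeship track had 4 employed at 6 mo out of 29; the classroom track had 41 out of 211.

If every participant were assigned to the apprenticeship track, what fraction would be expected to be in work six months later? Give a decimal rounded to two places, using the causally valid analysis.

Because the programme influences qualification attained during the programme, qualification attained during the programme is a post-treatment mediator, not a confounder. Stratifying on it would bias the estimate; the causal effect is the crude pooled difference.
So P(outcome | do(the apprenticeship track)) is just the pooled rate for the apprenticeship track: 144/240 = 0.600.

0.60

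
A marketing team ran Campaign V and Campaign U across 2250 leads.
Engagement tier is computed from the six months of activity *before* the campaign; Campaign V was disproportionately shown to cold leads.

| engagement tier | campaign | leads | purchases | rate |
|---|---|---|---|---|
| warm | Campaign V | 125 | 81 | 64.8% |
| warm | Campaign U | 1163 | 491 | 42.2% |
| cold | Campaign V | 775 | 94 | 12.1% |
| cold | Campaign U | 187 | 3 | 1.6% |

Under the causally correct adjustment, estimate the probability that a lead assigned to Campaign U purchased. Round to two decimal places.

Campaign V is higher inside every engagement tier stratum but Campaign U is higher in aggregate. Whether to stratify depends on how engagement tier relates to the campaign.
Since engagement tier is a pre-existing factor (not a product of the campaign) and it affects the outcome on its own, it is a confounder. The stratified rates, not the pooled rate, identify the causal effect.
Standardising Campaign U to the population engagement tier mix: 0.572·491/1163 + 0.428·3/187 = 0.249.

0.25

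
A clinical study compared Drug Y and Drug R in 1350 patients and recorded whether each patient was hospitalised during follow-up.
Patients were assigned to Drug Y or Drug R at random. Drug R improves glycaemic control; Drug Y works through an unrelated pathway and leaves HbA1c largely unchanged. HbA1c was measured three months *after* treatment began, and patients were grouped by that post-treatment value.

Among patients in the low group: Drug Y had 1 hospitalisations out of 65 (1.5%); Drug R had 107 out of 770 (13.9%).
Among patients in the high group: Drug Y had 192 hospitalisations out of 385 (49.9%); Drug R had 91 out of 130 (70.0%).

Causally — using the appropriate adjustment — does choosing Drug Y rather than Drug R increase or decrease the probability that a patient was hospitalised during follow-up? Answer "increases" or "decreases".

Because the drug influences HbA1c, HbA1c is a post-treatment mediator, not a confounder. Stratifying on it would bias the estimate; the causal effect is the crude pooled difference.
Pooled: Drug Y 42.9% vs Drug R 22.0%; Drug R is lower overall.

increases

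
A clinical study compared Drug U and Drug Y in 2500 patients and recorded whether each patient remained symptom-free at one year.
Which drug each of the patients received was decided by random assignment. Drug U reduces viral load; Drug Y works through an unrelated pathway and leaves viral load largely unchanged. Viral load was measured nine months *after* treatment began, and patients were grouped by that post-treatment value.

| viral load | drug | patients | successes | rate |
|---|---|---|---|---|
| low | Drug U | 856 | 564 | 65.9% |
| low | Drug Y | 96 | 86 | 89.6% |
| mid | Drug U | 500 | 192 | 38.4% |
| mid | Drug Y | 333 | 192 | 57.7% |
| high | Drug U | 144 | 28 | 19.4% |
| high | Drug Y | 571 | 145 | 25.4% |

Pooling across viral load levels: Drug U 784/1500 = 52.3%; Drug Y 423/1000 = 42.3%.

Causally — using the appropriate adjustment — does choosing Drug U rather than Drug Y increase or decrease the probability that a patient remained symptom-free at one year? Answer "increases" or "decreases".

increases

The viral load-specific comparison favours Drug Y throughout, but the pooled figures favour Drug U. The question is whether to condition on viral load.
Stratifying would compare drugs among patients the drugs themselves sorted into viral load groups — a form of selection on an intermediate. The unconditioned pooled rates give the total causal effect.
Pooled: Drug U 52.3% vs Drug Y 42.3%; Drug U is higher overall.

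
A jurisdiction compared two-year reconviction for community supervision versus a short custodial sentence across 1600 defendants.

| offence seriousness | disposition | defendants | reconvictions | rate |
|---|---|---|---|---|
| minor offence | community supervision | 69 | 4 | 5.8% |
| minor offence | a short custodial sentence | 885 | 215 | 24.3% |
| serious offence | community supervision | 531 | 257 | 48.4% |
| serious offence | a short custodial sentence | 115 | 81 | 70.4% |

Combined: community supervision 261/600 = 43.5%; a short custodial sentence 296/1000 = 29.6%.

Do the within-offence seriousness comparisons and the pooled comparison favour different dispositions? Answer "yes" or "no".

Within each offence seriousness level (minor offence 5.8% vs 24.3%; serious offence 48.4% vs 70.4%), community supervision has the lower rate every time. Pooled: 43.5% vs 29.6% — a short custodial sentence has the lower rate overall. The two comparisons disagree.

yes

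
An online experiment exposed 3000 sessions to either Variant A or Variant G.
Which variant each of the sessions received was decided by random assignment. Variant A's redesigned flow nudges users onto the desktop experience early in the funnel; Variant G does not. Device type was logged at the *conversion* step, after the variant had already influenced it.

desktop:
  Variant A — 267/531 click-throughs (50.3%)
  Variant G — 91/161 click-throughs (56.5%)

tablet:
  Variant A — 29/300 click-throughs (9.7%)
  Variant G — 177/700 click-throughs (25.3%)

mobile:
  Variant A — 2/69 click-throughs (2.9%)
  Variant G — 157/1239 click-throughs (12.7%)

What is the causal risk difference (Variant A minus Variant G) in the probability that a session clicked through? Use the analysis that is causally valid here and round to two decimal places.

Device type is downstream of the variant. One should not condition on a consequence of treatment, so the overall rates are the right comparison.
The causal difference is the pooled difference: 0.331 − 0.202 = +0.129.

+0.13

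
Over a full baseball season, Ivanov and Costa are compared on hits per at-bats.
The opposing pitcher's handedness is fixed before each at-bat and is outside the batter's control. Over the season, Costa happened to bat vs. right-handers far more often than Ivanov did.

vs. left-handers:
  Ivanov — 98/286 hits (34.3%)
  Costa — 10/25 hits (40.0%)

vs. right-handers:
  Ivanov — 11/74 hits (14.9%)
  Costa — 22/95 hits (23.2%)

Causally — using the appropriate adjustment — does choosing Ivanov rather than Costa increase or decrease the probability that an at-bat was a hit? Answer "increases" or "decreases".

Nothing the player does changes pitcher handedness; the imbalance is an allocation artefact. With pitcher handedness also predicting the outcome, the pooled figure is confounded, and the within-stratum comparison is the causal one.
Within each level — vs. left-handers: 34.3% vs 40.0%; vs. right-handers: 14.9% vs 23.2% — Costa is higher every time.

decreases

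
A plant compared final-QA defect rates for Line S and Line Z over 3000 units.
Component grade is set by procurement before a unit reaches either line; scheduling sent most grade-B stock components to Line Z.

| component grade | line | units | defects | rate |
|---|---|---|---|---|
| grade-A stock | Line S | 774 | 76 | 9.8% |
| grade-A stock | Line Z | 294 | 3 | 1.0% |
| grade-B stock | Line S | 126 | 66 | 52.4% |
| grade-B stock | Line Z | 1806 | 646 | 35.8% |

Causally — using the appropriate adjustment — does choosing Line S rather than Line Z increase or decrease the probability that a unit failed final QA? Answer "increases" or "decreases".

increases

The component grade-specific comparison favours Line Z throughout, but the pooled figures favour Line S. The question is whether to condition on component grade.
Component grade satisfies the back-door criterion: it is not a descendant of the line, and it blocks the spurious path from line to outcome. Adjusting for it (i.e., using the within-component grade rates) gives the causal effect.
Within each level — grade-A stock: 9.8% vs 1.0%; grade-B stock: 52.4% vs 35.8% — Line Z is lower every time.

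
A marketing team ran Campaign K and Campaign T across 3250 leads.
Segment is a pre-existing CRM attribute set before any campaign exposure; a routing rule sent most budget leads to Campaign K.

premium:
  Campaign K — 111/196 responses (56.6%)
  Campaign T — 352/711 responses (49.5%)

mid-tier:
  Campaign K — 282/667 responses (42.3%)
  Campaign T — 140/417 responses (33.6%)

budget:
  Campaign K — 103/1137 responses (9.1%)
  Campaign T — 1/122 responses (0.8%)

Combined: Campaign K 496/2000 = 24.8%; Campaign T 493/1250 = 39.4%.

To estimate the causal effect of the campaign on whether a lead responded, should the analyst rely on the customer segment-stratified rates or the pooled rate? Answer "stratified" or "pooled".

stratified

The stratified and pooled comparisons disagree (Campaign K wins within each customer segment; Campaign T wins overall), so the answer turns on the causal role of customer segment.
Nothing the campaign does changes customer segment; the imbalance is an allocation artefact. With customer segment also predicting the outcome, the pooled figure is confounded, and the within-stratum comparison is the causal one.
Within each level — premium: 56.6% vs 49.5%; mid-tier: 42.3% vs 33.6%; budget: 9.1% vs 0.8% — Campaign K is higher every time.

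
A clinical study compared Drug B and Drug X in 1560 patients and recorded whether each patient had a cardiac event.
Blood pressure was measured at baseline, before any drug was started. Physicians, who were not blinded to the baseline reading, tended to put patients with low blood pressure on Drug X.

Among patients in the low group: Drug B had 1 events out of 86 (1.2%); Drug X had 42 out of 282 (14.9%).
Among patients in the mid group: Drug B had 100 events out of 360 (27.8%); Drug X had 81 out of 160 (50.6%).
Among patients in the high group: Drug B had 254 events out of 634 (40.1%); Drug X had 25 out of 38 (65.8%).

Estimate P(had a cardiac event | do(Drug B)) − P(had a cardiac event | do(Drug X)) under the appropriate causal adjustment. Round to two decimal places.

The stratified and pooled comparisons disagree (Drug B wins within each blood pressure; Drug X wins overall), so the answer turns on the causal role of blood pressure.
Blood pressure differs across drugs for reasons unrelated to any effect of the drug itself, and it separately predicts the outcome — a classic confounder. We must compare within blood pressure levels.
Adjusting over the population distribution of blood pressure: 0.236·(0.012−0.149) + 0.333·(0.278−0.506) + 0.431·(0.401−0.658) = -0.219.

-0.22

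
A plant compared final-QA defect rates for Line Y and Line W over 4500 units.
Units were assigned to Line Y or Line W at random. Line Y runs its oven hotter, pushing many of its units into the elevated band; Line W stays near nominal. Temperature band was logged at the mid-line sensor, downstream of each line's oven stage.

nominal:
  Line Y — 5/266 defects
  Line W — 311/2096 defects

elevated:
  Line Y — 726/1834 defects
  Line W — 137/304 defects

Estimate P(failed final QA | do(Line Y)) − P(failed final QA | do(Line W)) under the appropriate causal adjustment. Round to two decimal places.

The in-process temperature band-specific comparison favours Line Y throughout, but the pooled figures favour Line W. The question is whether to condition on in-process temperature band.
In-process temperature band here is a post-treatment variable shaped by the line; conditioning on it would introduce bias rather than remove it. The overall comparison is the causal one.
The causal difference is the pooled difference: 0.348 − 0.187 = +0.161.

+0.16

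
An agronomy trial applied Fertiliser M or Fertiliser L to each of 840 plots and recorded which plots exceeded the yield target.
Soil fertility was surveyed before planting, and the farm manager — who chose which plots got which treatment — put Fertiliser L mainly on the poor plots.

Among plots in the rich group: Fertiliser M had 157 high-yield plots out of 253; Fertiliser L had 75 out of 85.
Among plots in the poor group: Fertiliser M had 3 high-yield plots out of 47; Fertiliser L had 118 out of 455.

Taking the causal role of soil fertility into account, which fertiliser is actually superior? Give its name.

Fertiliser L

The soil fertility-specific comparison favours Fertiliser L throughout, but the pooled figures favour Fertiliser M. The question is whether to condition on soil fertility.
The imbalance in soil fertility arose from how plots were allocated, not from anything the fertiliser did; and soil fertility independently affects the outcome. The pooled gap is confounded — condition on soil fertility.
Within each level — rich: 62.1% vs 88.2%; poor: 6.4% vs 25.9% — Fertiliser L is higher every time.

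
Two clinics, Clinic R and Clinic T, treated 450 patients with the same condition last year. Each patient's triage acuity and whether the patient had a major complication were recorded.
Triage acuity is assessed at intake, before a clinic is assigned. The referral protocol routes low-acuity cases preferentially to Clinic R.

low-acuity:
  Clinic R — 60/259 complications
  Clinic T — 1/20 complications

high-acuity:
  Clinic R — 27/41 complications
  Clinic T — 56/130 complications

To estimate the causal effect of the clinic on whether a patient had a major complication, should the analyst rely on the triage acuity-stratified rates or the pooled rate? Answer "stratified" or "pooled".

The imbalance in triage acuity arose from how patients were allocated, not from anything the clinic did; and triage acuity independently affects the outcome. The pooled gap is confounded — condition on triage acuity.
Within each level — low-acuity: 23.2% vs 5.0%; high-acuity: 65.9% vs 43.1% — Clinic T is lower every time.

stratified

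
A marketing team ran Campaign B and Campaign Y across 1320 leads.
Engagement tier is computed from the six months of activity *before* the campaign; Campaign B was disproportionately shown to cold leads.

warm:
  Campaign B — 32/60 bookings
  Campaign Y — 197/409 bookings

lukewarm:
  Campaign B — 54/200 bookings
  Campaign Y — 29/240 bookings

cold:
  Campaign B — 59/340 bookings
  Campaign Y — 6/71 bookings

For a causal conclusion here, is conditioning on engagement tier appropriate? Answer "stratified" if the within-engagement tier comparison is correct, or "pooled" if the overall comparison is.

Engagement tier differs across campaigns for reasons unrelated to any effect of the campaign itself, and it separately predicts the outcome — a classic confounder. We must compare within engagement tier levels.
Within each level — warm: 53.3% vs 48.2%; lukewarm: 27.0% vs 12.1%; cold: 17.4% vs 8.5% — Campaign B is higher every time.

stratified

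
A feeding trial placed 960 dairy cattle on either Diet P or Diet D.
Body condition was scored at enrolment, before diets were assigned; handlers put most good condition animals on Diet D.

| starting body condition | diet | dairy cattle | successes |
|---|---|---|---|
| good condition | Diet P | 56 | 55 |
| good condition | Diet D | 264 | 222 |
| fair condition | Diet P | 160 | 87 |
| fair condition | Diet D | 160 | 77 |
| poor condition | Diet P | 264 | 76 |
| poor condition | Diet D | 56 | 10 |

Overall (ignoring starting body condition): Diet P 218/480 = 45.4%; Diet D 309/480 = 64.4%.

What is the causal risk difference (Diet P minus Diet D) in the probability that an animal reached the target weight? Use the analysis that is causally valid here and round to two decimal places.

Diet P is higher inside every starting body condition stratum but Diet D is higher in aggregate. Whether to stratify depends on how starting body condition relates to the diet.
Starting body condition satisfies the back-door criterion: it is not a descendant of the diet, and it blocks the spurious path from diet to outcome. Adjusting for it (i.e., using the within-starting body condition rates) gives the causal effect.
Adjusting over the population distribution of starting body condition: 0.333·(0.982−0.841) + 0.333·(0.544−0.481) + 0.333·(0.288−0.179) = +0.104.

+0.10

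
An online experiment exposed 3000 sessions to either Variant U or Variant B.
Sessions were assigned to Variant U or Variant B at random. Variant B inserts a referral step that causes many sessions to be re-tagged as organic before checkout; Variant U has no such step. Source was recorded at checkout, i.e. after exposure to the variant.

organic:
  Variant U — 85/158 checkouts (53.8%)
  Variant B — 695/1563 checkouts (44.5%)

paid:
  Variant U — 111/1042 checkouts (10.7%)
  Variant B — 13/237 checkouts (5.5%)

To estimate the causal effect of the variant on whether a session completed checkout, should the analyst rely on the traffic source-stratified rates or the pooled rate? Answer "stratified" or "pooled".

The distribution of traffic source is itself part of what the variant does — it is an intermediate outcome. Holding it fixed would remove that part of the effect; the total effect is the pooled difference.
Pooled: Variant U 16.3% vs Variant B 39.3%; Variant B is higher overall.

pooled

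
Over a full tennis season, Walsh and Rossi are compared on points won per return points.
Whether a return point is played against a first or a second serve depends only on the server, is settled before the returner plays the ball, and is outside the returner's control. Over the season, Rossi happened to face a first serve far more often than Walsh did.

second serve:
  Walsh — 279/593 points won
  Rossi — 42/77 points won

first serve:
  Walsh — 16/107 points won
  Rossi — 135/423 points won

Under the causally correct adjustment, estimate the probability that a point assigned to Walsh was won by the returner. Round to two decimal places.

Nothing the player does changes serve type; the imbalance is an allocation artefact. With serve type also predicting the outcome, the pooled figure is confounded, and the within-stratum comparison is the causal one.
Standardising Walsh to the population serve type mix: 0.558·279/593 + 0.442·16/107 = 0.329.

0.33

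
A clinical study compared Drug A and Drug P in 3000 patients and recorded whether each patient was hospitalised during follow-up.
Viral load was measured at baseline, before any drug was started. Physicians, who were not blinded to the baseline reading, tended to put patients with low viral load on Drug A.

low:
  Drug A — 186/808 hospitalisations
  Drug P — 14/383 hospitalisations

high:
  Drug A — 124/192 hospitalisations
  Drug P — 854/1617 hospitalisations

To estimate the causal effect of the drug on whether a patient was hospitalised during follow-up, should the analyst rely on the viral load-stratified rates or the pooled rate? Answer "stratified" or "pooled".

Drug P is lower inside every viral load stratum but Drug A is lower in aggregate. Whether to stratify depends on how viral load relates to the drug.
Nothing the drug does changes viral load; the imbalance is an allocation artefact. With viral load also predicting the outcome, the pooled figure is confounded, and the within-stratum comparison is the causal one.
Within each level — low: 23.0% vs 3.7%; high: 64.6% vs 52.8% — Drug P is lower every time.

stratified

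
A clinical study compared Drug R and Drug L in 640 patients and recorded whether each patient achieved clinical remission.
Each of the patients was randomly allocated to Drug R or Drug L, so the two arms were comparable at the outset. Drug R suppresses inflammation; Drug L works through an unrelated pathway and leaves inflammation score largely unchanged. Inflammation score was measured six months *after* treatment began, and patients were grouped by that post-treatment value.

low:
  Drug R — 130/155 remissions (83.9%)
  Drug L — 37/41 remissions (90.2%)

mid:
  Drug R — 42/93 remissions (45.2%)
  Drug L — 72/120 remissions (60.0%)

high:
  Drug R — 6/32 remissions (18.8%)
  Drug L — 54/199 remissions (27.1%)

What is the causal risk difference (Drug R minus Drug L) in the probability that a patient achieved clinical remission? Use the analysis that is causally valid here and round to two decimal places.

+0.18

Inflammation score is recorded after the drug and is itself shifted by it — it sits on the causal path from drug to outcome. Conditioning on a mediator would strip out part of the effect we want; the pooled comparison gives the total causal effect.
The causal difference is the pooled difference: 0.636 − 0.453 = +0.183.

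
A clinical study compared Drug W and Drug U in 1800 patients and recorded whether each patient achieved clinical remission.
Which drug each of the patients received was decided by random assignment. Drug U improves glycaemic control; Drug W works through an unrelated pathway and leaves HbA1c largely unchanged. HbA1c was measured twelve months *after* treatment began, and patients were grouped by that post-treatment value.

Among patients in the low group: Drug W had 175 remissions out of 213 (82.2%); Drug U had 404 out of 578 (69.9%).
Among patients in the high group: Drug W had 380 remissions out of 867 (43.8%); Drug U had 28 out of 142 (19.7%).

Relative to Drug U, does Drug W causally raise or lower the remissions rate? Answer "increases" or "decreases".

The HbA1c-specific comparison favours Drug W throughout, but the pooled figures favour Drug U. The question is whether to condition on HbA1c.
Stratifying would compare drugs among patients the drugs themselves sorted into HbA1c groups — a form of selection on an intermediate. The unconditioned pooled rates give the total causal effect.
Pooled: Drug W 51.4% vs Drug U 60.0%; Drug U is higher overall.

decreases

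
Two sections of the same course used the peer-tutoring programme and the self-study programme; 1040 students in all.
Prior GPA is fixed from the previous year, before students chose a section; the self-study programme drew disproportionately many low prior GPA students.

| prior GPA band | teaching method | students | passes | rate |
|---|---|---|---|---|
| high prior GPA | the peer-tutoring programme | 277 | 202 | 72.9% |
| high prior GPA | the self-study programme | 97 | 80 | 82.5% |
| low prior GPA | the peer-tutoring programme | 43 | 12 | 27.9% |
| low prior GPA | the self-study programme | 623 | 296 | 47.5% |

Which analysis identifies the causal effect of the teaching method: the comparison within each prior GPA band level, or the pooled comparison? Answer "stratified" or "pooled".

Since prior GPA band is a pre-existing factor (not a product of the teaching method) and it affects the outcome on its own, it is a confounder. The stratified rates, not the pooled rate, identify the causal effect.
Within each level — high prior GPA: 72.9% vs 82.5%; low prior GPA: 27.9% vs 47.5% — the self-study programme is higher every time.

stratified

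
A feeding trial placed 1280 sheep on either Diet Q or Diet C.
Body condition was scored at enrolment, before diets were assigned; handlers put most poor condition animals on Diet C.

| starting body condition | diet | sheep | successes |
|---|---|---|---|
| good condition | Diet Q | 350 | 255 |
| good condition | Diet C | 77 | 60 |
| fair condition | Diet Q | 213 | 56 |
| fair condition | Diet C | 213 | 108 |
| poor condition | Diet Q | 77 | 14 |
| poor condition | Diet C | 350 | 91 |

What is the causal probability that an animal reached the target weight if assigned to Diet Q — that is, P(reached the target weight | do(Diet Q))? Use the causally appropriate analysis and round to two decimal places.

Diet C is higher inside every starting body condition stratum but Diet Q is higher in aggregate. Whether to stratify depends on how starting body condition relates to the diet.
Starting body condition differs across diets for reasons unrelated to any effect of the diet itself, and it separately predicts the outcome — a classic confounder. We must compare within starting body condition levels.
Standardising Diet Q to the population starting body condition mix: 0.334·255/350 + 0.333·56/213 + 0.334·14/77 = 0.391.

0.39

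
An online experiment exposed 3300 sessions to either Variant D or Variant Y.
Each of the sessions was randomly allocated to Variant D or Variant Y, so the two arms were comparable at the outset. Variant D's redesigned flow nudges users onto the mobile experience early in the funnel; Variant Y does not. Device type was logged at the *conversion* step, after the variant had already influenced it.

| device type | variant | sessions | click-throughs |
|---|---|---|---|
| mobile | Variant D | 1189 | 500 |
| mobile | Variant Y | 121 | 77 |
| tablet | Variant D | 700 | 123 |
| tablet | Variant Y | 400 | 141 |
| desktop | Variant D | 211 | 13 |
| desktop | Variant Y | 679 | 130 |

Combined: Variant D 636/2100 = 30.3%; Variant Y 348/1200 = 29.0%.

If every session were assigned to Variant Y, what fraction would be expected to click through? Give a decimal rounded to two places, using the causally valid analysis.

Stratifying would compare variants among sessions the variants themselves sorted into device type groups — a form of selection on an intermediate. The unconditioned pooled rates give the total causal effect.
So P(outcome | do(Variant Y)) is just the pooled rate for Variant Y: 348/1200 = 0.290.

0.29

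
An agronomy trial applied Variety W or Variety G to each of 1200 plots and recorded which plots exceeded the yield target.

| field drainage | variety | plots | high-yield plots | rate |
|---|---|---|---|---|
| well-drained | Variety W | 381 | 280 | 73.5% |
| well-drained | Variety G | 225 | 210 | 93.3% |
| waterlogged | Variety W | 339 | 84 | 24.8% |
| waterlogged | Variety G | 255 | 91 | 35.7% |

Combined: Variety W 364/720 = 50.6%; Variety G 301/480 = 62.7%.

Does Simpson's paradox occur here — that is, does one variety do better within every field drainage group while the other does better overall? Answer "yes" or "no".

no

Within each field drainage level (well-drained 73.5% vs 93.3%; waterlogged 24.8% vs 35.7%), Variety G has the higher rate every time. Pooled: 50.6% vs 62.7% — Variety G has the higher rate overall. They agree.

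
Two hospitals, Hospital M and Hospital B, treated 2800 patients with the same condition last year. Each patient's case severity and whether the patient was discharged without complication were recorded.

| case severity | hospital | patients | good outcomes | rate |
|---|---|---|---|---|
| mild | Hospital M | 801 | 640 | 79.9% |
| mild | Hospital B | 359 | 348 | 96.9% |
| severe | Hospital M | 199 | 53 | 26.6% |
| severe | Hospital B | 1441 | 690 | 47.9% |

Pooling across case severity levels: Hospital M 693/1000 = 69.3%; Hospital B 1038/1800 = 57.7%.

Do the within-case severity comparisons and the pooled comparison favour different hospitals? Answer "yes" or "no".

Within each case severity level (mild 79.9% vs 96.9%; severe 26.6% vs 47.9%), Hospital B has the higher rate every time. Pooled: 69.3% vs 57.7% — Hospital M has the higher rate overall. The two comparisons disagree.

yes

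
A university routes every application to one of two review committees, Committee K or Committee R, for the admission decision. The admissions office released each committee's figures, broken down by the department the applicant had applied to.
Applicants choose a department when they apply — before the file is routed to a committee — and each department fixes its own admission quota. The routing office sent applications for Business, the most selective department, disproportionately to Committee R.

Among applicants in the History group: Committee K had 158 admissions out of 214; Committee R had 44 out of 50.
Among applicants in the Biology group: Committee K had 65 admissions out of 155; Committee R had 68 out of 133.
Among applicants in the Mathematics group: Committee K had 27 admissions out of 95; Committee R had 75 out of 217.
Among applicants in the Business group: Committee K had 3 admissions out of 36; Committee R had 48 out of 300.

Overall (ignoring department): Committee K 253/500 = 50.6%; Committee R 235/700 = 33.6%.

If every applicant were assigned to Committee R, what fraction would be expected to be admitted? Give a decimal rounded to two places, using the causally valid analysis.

The imbalance in department arose from how applicants were allocated, not from anything the review committee did; and department independently affects the outcome. The pooled gap is confounded — condition on department.
Standardising Committee R to the population department mix: 0.220·44/50 + 0.240·68/133 + 0.260·75/217 + 0.280·48/300 = 0.451.

0.45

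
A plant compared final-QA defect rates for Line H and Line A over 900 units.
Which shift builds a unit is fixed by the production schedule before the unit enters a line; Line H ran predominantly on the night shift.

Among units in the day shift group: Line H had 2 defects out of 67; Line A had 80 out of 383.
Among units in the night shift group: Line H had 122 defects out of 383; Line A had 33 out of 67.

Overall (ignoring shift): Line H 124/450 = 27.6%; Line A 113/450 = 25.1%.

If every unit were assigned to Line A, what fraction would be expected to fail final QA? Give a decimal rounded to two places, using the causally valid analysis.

Line H is lower inside every shift stratum but Line A is lower in aggregate. Whether to stratify depends on how shift relates to the line.
Nothing the line does changes shift; the imbalance is an allocation artefact. With shift also predicting the outcome, the pooled figure is confounded, and the within-stratum comparison is the causal one.
Standardising Line A to the population shift mix: 0.500·80/383 + 0.500·33/67 = 0.351.

0.35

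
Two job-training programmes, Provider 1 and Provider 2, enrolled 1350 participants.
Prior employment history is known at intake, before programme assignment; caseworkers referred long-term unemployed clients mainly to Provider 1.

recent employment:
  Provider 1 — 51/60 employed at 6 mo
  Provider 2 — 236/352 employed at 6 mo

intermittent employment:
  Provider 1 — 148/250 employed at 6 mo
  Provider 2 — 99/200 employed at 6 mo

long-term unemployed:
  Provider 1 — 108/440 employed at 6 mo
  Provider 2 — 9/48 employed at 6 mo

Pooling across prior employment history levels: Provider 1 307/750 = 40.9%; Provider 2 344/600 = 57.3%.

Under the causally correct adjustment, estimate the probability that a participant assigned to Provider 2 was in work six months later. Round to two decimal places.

0.44

Within every prior employment history level Provider 1 has the higher rate, yet pooled Provider 2 does — Simpson's reversal.
Since prior employment history is a pre-existing factor (not a product of the programme) and it affects the outcome on its own, it is a confounder. The stratified rates, not the pooled rate, identify the causal effect.
Standardising Provider 2 to the population prior employment history mix: 0.305·236/352 + 0.333·99/200 + 0.361·9/48 = 0.437.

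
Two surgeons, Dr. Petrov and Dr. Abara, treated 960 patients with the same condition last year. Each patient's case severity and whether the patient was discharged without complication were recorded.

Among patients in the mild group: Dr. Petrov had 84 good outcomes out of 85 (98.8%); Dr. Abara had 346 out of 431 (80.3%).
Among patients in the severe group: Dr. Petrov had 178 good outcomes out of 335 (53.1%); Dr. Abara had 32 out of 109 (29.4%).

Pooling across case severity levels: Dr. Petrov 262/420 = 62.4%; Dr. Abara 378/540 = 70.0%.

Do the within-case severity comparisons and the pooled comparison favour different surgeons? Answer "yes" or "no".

yes

Within each case severity level (mild 98.8% vs 80.3%; severe 53.1% vs 29.4%), Dr. Petrov has the higher rate every time. Pooled: 62.4% vs 70.0% — Dr. Abara has the higher rate overall. The two comparisons disagree.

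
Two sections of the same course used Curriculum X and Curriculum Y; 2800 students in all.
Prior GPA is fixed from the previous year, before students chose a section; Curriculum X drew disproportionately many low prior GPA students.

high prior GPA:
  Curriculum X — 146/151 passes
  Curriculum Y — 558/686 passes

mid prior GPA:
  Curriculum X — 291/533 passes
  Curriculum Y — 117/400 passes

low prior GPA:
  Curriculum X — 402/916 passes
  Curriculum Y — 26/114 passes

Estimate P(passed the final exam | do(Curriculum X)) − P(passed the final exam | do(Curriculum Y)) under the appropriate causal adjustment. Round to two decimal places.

Since prior GPA band is a pre-existing factor (not a product of the teaching method) and it affects the outcome on its own, it is a confounder. The stratified rates, not the pooled rate, identify the causal effect.
Adjusting over the population distribution of prior GPA band: 0.299·(0.967−0.813) + 0.333·(0.546−0.292) + 0.368·(0.439−0.228) = +0.208.

+0.21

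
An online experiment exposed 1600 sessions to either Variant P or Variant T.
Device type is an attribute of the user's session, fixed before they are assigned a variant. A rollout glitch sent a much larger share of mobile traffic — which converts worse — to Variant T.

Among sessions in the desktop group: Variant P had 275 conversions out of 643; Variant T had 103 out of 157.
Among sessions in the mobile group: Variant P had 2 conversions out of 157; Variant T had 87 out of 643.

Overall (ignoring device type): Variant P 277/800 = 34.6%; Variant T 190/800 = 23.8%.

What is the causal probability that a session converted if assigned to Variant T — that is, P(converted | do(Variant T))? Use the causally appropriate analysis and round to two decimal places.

0.40

The stratified and pooled comparisons disagree (Variant T wins within each device type; Variant P wins overall), so the answer turns on the causal role of device type.
Device type satisfies the back-door criterion: it is not a descendant of the variant, and it blocks the spurious path from variant to outcome. Adjusting for it (i.e., using the within-device type rates) gives the causal effect.
Standardising Variant T to the population device type mix: 0.500·103/157 + 0.500·87/643 = 0.396.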